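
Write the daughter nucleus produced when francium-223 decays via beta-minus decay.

Beta-minus decay: mass number changes by +0, atomic number by +1.
A: 223 = 223; Z: 87 + 1 = 88.
Z = 88 is radium, so the daughter is radium-223.

Ra-223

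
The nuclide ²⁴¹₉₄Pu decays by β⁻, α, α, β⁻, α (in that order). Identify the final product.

Start: (A, Z) = (241, 94).
After β⁻: (241, 95).
After α: (237, 93).
After α: (233, 91).
After β⁻: (233, 92).
After α: (229, 90).
Z = 90 is thorium.

Th-229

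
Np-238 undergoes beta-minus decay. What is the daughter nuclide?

Pu-238

Beta-minus decay: mass number changes by +0, atomic number by +1.
A: 238 = 238; Z: 93 + 1 = 94.
Z = 94 is plutonium, so the daughter is Pu-238.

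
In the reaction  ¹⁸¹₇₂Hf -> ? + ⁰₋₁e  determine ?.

Conserve mass number: 181 = A + 0, so A = 181.
Conserve atomic number: 72 = Z − 1, so Z = 73.
Z = 73 is tantalum, so the species is ¹⁸¹₇₃Ta.

Ta-181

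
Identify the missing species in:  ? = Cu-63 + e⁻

Ni-63

Conserve mass number: A = 63 + 0, so A = 63.
Conserve atomic number: Z = 29 − 1, so Z = 28.
Z = 28 is nickel, so the species is Ni-63.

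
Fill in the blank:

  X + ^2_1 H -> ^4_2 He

Conserve mass number: A + 2 = 4, so A = 2.
Conserve atomic number: Z + 1 = 2, so Z = 1.
A = 2 and Z = 1 is ^2_1 H — a deuteron.

deuteron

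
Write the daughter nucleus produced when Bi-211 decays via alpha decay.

Alpha decay: mass number changes by -4, atomic number by -2.
A: 211 − 4 = 207; Z: 83 − 2 = 81.
Z = 81 is thallium, so the daughter is Tl-207.

Tl-207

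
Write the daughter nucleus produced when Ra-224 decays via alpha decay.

Alpha decay: mass number changes by -4, atomic number by -2.
A: 224 − 4 = 220; Z: 88 − 2 = 86.
Z = 86 is radon, so the daughter is Rn-220.

Rn-220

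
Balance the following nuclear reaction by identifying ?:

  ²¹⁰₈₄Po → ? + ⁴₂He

Pb-206

Conserve mass number: 210 = A + 4, so A = 206.
Conserve atomic number: 84 = Z + 2, so Z = 82.
Z = 82 is lead, so the species is ²⁰⁶₈₂Pb.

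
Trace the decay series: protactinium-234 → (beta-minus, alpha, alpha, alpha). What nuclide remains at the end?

Rn-222

Start: (A, Z) = (234, 91).
After β⁻: (234, 92).
After α: (230, 90).
After α: (226, 88).
After α: (222, 86).
Z = 86 is radon.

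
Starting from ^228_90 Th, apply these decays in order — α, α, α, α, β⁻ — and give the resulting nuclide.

Bi-212

Start: (A, Z) = (228, 90).
After α: (224, 88).
After α: (220, 86).
After α: (216, 84).
After α: (212, 82).
After β⁻: (212, 83).
Z = 83 is bismuth.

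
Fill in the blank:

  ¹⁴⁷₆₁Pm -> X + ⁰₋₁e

Sm-147

Conserve mass number: 147 = A + 0, so A = 147.
Conserve atomic number: 61 = Z − 1, so Z = 62.
Z = 62 is samarium, so the species is ¹⁴⁷₆₂Sm.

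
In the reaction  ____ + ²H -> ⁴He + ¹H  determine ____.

He-3

Conserve mass number: A + 2 = 4 + 1, so A = 3.
Conserve atomic number: Z + 1 = 2 + 1, so Z = 2.
Z = 2 is helium, so the species is ³He.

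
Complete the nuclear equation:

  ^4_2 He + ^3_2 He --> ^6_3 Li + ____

Conserve mass number: 4 + 3 = 6 + A, so A = 1.
Conserve atomic number: 2 + 2 = 3 + Z, so Z = 1.
A = 1 and Z = 1 is ^1_1 H — a proton.

proton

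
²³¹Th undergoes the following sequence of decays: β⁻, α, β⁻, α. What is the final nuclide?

Ra-223

Start: (A, Z) = (231, 90).
After β⁻: (231, 91).
After α: (227, 89).
After β⁻: (227, 90).
After α: (223, 88).
Z = 88 is radium.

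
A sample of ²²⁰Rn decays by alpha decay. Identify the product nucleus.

Alpha decay: mass number changes by -4, atomic number by -2.
A: 220 − 4 = 216; Z: 86 − 2 = 84.
Z = 84 is polonium, so the daughter is ²¹⁶Po.

Po-216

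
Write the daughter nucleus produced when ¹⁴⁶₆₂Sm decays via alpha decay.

Nd-142

Alpha decay: mass number changes by -4, atomic number by -2.
A: 146 − 4 = 142; Z: 62 − 2 = 60.
Z = 60 is neodymium, so the daughter is ¹⁴²₆₀Nd.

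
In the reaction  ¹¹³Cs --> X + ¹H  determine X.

Conserve mass number: 113 = A + 1, so A = 112.
Conserve atomic number: 55 = Z + 1, so Z = 54.
Z = 54 is xenon, so the species is ¹¹²Xe.

Xe-112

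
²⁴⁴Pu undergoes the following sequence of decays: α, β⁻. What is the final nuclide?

Start: (A, Z) = (244, 94).
After α: (240, 92).
After β⁻: (240, 93).
Z = 93 is neptunium.

Np-240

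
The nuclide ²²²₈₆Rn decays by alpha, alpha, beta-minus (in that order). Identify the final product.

Bi-214

Start: (A, Z) = (222, 86).
After α: (218, 84).
After α: (214, 82).
After β⁻: (214, 83).
Z = 83 is bismuth.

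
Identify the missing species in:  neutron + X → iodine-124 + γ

I-123

Conserve mass number: 1 + A = 124 + 0, so A = 123.
Conserve atomic number: 0 + Z = 53 + 0, so Z = 53.
Z = 53 is iodine, so the species is iodine-123.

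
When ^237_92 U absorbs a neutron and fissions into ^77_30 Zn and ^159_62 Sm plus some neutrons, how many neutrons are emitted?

2

Conserve mass number: 238 = 77 + 159 + k, so k = 238 − 236 = 2.
Check atomic number: 92 = 30 + 62 + 0 = 92. ✓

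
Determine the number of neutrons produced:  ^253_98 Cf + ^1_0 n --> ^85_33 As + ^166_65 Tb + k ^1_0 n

3

Conserve mass number: 254 = 85 + 166 + k, so k = 254 − 251 = 3.
Check atomic number: 98 = 33 + 65 + 0 = 98. ✓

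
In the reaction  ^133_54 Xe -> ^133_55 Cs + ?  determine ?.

Conserve mass number: 133 = 133 + A, so A = 0.
Conserve atomic number: 54 = 55 + Z, so Z = -1.
A = 0 and Z = -1 is ^0_-1 e — a beta-minus particle.

beta-minus particle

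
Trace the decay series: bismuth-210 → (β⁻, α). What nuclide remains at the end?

Pb-206

Start: (A, Z) = (210, 83).
After β⁻: (210, 84).
After α: (206, 82).
Z = 82 is lead.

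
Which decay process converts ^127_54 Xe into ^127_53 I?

beta-plus decay or electron capture

ΔA = 127 − 127 = 0; ΔZ = 53 − 54 = -1.
A is unchanged and Z drops by 1 — a proton has become a neutron (β⁺ emission or electron capture).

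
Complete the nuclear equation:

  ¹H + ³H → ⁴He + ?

gamma ray

Conserve mass number: 1 + 3 = 4 + A, so A = 0.
Conserve atomic number: 1 + 1 = 2 + Z, so Z = 0.
A = 0 and Z = 0 is γ — a gamma ray.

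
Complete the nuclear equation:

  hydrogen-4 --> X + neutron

Conserve mass number: 4 = A + 1, so A = 3.
Conserve atomic number: 1 = Z + 0, so Z = 1.
A = 3 and Z = 1 is hydrogen-3 — a triton.

H-3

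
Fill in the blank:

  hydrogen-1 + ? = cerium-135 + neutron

La-135

Conserve mass number: 1 + A = 135 + 1, so A = 135.
Conserve atomic number: 1 + Z = 58 + 0, so Z = 57.
Z = 57 is lanthanum, so the species is lanthanum-135.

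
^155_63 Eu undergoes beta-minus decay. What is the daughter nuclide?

Beta-minus decay: mass number changes by +0, atomic number by +1.
A: 155 = 155; Z: 63 + 1 = 64.
Z = 64 is gadolinium, so the daughter is ^155_64 Gd.

Gd-155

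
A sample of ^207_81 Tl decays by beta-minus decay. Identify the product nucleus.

Beta-minus decay: mass number changes by +0, atomic number by +1.
A: 207 = 207; Z: 81 + 1 = 82.
Z = 82 is lead, so the daughter is ^207_82 Pb.

Pb-207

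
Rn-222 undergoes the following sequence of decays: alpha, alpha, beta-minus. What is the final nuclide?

Start: (A, Z) = (222, 86).
After α: (218, 84).
After α: (214, 82).
After β⁻: (214, 83).
Z = 83 is bismuth.

Bi-214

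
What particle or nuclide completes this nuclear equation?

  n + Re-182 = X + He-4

Conserve mass number: 1 + 182 = A + 4, so A = 179.
Conserve atomic number: 0 + 75 = Z + 2, so Z = 73.
Z = 73 is tantalum, so the species is Ta-179.

Ta-179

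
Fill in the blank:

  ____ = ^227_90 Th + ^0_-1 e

Conserve mass number: A = 227 + 0, so A = 227.
Conserve atomic number: Z = 90 − 1, so Z = 89.
Z = 89 is actinium, so the species is ^227_89 Ac.

Ac-227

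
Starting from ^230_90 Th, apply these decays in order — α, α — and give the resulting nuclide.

Start: (A, Z) = (230, 90).
After α: (226, 88).
After α: (222, 86).
Z = 86 is radon.

Rn-222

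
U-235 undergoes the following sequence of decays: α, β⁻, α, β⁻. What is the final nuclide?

Start: (A, Z) = (235, 92).
After α: (231, 90).
After β⁻: (231, 91).
After α: (227, 89).
After β⁻: (227, 90).
Z = 90 is thorium.

Th-227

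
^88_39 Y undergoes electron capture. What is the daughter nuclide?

Sr-88

Electron capture: mass number changes by +0, atomic number by -1.
A: 88 = 88; Z: 39 − 1 = 38.
Z = 38 is strontium, so the daughter is ^88_38 Sr.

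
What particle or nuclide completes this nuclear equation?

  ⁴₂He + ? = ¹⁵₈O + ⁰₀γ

C-11

Conserve mass number: 4 + A = 15 + 0, so A = 11.
Conserve atomic number: 2 + Z = 8 + 0, so Z = 6.
Z = 6 is carbon, so the species is ¹¹₆C.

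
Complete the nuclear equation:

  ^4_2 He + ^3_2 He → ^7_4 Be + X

Conserve mass number: 4 + 3 = 7 + A, so A = 0.
Conserve atomic number: 2 + 2 = 4 + Z, so Z = 0.
A = 0 and Z = 0 is ^0_0 γ — a gamma ray.

gamma ray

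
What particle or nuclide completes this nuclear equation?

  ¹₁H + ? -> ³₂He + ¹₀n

triton

Conserve mass number: 1 + A = 3 + 1, so A = 3.
Conserve atomic number: 1 + Z = 2 + 0, so Z = 1.
A = 3 and Z = 1 is ³₁H — a triton.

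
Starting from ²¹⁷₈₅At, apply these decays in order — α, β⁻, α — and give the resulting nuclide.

Pb-209

Start: (A, Z) = (217, 85).
After α: (213, 83).
After β⁻: (213, 84).
After α: (209, 82).
Z = 82 is lead.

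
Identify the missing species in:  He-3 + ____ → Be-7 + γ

Conserve mass number: 3 + A = 7 + 0, so A = 4.
Conserve atomic number: 2 + Z = 4 + 0, so Z = 2.
A = 4 and Z = 2 is He-4 — an alpha particle.

alpha particle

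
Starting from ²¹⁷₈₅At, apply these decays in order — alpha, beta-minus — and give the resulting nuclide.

Start: (A, Z) = (217, 85).
After α: (213, 83).
After β⁻: (213, 84).
Z = 84 is polonium.

Po-213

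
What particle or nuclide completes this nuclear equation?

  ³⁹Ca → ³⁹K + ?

Conserve mass number: 39 = 39 + A, so A = 0.
Conserve atomic number: 20 = 19 + Z, so Z = 1.
A = 0 and Z = 1 is e⁺ — a positron.

positron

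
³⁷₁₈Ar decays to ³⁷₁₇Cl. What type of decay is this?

beta-plus decay or electron capture

ΔA = 37 − 37 = 0; ΔZ = 17 − 18 = -1.
A is unchanged and Z drops by 1 — a proton has become a neutron (β⁺ emission or electron capture).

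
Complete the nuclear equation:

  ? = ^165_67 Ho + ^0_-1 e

Dy-165

Conserve mass number: A = 165 + 0, so A = 165.
Conserve atomic number: Z = 67 − 1, so Z = 66.
Z = 66 is dysprosium, so the species is ^165_66 Dy.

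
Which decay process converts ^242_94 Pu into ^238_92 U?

ΔA = 238 − 242 = -4; ΔZ = 92 − 94 = -2.
A drops by 4 and Z drops by 2 — the signature of alpha emission.

alpha decay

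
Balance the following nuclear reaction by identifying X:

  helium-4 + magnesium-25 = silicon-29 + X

Conserve mass number: 4 + 25 = 29 + A, so A = 0.
Conserve atomic number: 2 + 12 = 14 + Z, so Z = 0.
A = 0 and Z = 0 is γ — a gamma ray.

gamma ray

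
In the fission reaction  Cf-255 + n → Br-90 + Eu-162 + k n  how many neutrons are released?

4

Conserve mass number: 256 = 90 + 162 + k, so k = 256 − 252 = 4.
Check atomic number: 98 = 35 + 63 + 0 = 98. ✓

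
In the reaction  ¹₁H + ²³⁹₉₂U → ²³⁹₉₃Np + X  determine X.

Conserve mass number: 1 + 239 = 239 + A, so A = 1.
Conserve atomic number: 1 + 92 = 93 + Z, so Z = 0.
A = 1 and Z = 0 is ¹₀n — a neutron.

neutron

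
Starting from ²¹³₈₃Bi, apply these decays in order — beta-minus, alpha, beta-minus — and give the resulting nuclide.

Bi-209

Start: (A, Z) = (213, 83).
After β⁻: (213, 84).
After α: (209, 82).
After β⁻: (209, 83).
Z = 83 is bismuth.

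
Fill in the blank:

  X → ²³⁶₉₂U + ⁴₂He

Pu-240

Conserve mass number: A = 236 + 4, so A = 240.
Conserve atomic number: Z = 92 + 2, so Z = 94.
Z = 94 is plutonium, so the species is ²⁴⁰₉₄Pu.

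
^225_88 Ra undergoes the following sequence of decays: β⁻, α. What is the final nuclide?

Start: (A, Z) = (225, 88).
After β⁻: (225, 89).
After α: (221, 87).
Z = 87 is francium.

Fr-221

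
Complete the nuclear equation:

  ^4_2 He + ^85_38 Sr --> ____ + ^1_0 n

Conserve mass number: 4 + 85 = A + 1, so A = 88.
Conserve atomic number: 2 + 38 = Z + 0, so Z = 40.
Z = 40 is zirconium, so the species is ^88_40 Zr.

Zr-88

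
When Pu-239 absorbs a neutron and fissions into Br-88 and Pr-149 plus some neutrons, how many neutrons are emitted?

Conserve mass number: 240 = 88 + 149 + k, so k = 240 − 237 = 3.
Check atomic number: 94 = 35 + 59 + 0 = 94. ✓

3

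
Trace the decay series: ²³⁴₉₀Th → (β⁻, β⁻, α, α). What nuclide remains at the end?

Start: (A, Z) = (234, 90).
After β⁻: (234, 91).
After β⁻: (234, 92).
After α: (230, 90).
After α: (226, 88).
Z = 88 is radium.

Ra-226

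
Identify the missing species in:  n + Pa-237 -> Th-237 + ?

proton

Conserve mass number: 1 + 237 = 237 + A, so A = 1.
Conserve atomic number: 0 + 91 = 90 + Z, so Z = 1.
A = 1 and Z = 1 is H-1 — a proton.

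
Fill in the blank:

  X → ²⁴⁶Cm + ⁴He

Cf-250

Conserve mass number: A = 246 + 4, so A = 250.
Conserve atomic number: Z = 96 + 2, so Z = 98.
Z = 98 is californium, so the species is ²⁵⁰Cf.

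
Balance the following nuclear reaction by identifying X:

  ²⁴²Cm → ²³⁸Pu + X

Conserve mass number: 242 = 238 + A, so A = 4.
Conserve atomic number: 96 = 94 + Z, so Z = 2.
A = 4 and Z = 2 is ⁴He — an alpha particle.

alpha particle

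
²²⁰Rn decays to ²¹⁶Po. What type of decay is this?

ΔA = 216 − 220 = -4; ΔZ = 84 − 86 = -2.
A drops by 4 and Z drops by 2 — the signature of alpha emission.

alpha decay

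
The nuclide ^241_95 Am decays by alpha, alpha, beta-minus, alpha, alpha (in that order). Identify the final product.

Start: (A, Z) = (241, 95).
After α: (237, 93).
After α: (233, 91).
After β⁻: (233, 92).
After α: (229, 90).
After α: (225, 88).
Z = 88 is radium.

Ra-225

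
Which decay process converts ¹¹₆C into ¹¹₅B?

ΔA = 11 − 11 = 0; ΔZ = 5 − 6 = -1.
A is unchanged and Z drops by 1 — a proton has become a neutron (β⁺ emission or electron capture).

beta-plus decay or electron capture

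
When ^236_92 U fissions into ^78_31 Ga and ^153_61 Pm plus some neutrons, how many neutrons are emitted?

Conserve mass number: 236 = 78 + 153 + k, so k = 236 − 231 = 5.
Check atomic number: 92 = 31 + 61 + 0 = 92. ✓

5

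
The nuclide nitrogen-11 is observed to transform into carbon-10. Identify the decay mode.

ΔA = 10 − 11 = -1; ΔZ = 6 − 7 = -1.
A drops by 1 and Z drops by 1 — a proton was emitted.

proton emission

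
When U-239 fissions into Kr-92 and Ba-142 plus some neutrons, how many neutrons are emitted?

5

Conserve mass number: 239 = 92 + 142 + k, so k = 239 − 234 = 5.
Check atomic number: 92 = 36 + 56 + 0 = 92. ✓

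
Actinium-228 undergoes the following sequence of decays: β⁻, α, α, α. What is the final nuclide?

Po-216

Start: (A, Z) = (228, 89).
After β⁻: (228, 90).
After α: (224, 88).
After α: (220, 86).
After α: (216, 84).
Z = 84 is polonium.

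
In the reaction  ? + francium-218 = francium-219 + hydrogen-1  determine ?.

Conserve mass number: A + 218 = 219 + 1, so A = 2.
Conserve atomic number: Z + 87 = 87 + 1, so Z = 1.
A = 2 and Z = 1 is hydrogen-2 — a deuteron.

deuteron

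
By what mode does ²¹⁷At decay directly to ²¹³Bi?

alpha decay

ΔA = 213 − 217 = -4; ΔZ = 83 − 85 = -2.
A drops by 4 and Z drops by 2 — the signature of alpha emission.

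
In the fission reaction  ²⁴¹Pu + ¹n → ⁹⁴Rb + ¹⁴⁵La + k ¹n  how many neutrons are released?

3

Conserve mass number: 242 = 94 + 145 + k, so k = 242 − 239 = 3.
Check atomic number: 94 = 37 + 57 + 0 = 94. ✓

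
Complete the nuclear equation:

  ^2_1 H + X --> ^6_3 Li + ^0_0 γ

Conserve mass number: 2 + A = 6 + 0, so A = 4.
Conserve atomic number: 1 + Z = 3 + 0, so Z = 2.
A = 4 and Z = 2 is ^4_2 He — an alpha particle.

alpha particle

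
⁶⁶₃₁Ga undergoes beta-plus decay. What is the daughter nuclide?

Beta-plus decay: mass number changes by +0, atomic number by -1.
A: 66 = 66; Z: 31 − 1 = 30.
Z = 30 is zinc, so the daughter is ⁶⁶₃₀Zn.

Zn-66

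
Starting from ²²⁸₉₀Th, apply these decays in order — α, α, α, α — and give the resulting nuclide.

Start: (A, Z) = (228, 90).
After α: (224, 88).
After α: (220, 86).
After α: (216, 84).
After α: (212, 82).
Z = 82 is lead.

Pb-212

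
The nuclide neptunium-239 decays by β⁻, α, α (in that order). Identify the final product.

Start: (A, Z) = (239, 93).
After β⁻: (239, 94).
After α: (235, 92).
After α: (231, 90).
Z = 90 is thorium.

Th-231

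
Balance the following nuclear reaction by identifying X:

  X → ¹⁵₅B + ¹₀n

B-16

Conserve mass number: A = 15 + 1, so A = 16.
Conserve atomic number: Z = 5 + 0, so Z = 5.
Z = 5 is boron, so the species is ¹⁶₅B.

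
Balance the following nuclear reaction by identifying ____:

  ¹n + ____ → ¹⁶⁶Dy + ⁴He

Conserve mass number: 1 + A = 166 + 4, so A = 169.
Conserve atomic number: 0 + Z = 66 + 2, so Z = 68.
Z = 68 is erbium, so the species is ¹⁶⁹Er.

Er-169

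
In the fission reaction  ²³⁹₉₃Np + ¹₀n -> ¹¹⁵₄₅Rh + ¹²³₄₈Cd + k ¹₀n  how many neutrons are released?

2

Conserve mass number: 240 = 115 + 123 + k, so k = 240 − 238 = 2.
Check atomic number: 93 = 45 + 48 + 0 = 93. ✓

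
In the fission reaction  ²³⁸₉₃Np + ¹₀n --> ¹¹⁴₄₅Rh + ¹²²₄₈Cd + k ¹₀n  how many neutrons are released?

3

Conserve mass number: 239 = 114 + 122 + k, so k = 239 − 236 = 3.
Check atomic number: 93 = 45 + 48 + 0 = 93. ✓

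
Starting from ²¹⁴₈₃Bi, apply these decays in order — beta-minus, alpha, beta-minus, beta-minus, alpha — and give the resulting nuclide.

Pb-206

Start: (A, Z) = (214, 83).
After β⁻: (214, 84).
After α: (210, 82).
After β⁻: (210, 83).
After β⁻: (210, 84).
After α: (206, 82).
Z = 82 is lead.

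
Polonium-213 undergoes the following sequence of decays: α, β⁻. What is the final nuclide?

Start: (A, Z) = (213, 84).
After α: (209, 82).
After β⁻: (209, 83).
Z = 83 is bismuth.

Bi-209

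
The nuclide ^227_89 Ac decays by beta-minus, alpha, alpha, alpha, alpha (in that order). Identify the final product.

Start: (A, Z) = (227, 89).
After β⁻: (227, 90).
After α: (223, 88).
After α: (219, 86).
After α: (215, 84).
After α: (211, 82).
Z = 82 is lead.

Pb-211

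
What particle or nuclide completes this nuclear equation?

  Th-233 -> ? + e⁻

Pa-233

Conserve mass number: 233 = A + 0, so A = 233.
Conserve atomic number: 90 = Z − 1, so Z = 91.
Z = 91 is protactinium, so the species is Pa-233.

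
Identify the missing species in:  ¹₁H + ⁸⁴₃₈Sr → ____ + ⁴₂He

Conserve mass number: 1 + 84 = A + 4, so A = 81.
Conserve atomic number: 1 + 38 = Z + 2, so Z = 37.
Z = 37 is rubidium, so the species is ⁸¹₃₇Rb.

Rb-81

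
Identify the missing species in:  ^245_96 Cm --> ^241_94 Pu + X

Conserve mass number: 245 = 241 + A, so A = 4.
Conserve atomic number: 96 = 94 + Z, so Z = 2.
A = 4 and Z = 2 is ^4_2 He — an alpha particle.

alpha particle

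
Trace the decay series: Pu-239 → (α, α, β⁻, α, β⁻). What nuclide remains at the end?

Th-227

Start: (A, Z) = (239, 94).
After α: (235, 92).
After α: (231, 90).
After β⁻: (231, 91).
After α: (227, 89).
After β⁻: (227, 90).
Z = 90 is thorium.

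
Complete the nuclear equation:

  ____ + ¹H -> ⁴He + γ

Conserve mass number: A + 1 = 4 + 0, so A = 3.
Conserve atomic number: Z + 1 = 2 + 0, so Z = 1.
A = 3 and Z = 1 is ³H — a triton.

triton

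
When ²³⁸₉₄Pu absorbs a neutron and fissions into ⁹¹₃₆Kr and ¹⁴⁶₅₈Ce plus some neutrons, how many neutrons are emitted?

2

Conserve mass number: 239 = 91 + 146 + k, so k = 239 − 237 = 2.
Check atomic number: 94 = 36 + 58 + 0 = 94. ✓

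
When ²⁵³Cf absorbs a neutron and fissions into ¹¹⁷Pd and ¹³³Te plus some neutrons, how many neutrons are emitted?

Conserve mass number: 254 = 117 + 133 + k, so k = 254 − 250 = 4.
Check atomic number: 98 = 46 + 52 + 0 = 98. ✓

4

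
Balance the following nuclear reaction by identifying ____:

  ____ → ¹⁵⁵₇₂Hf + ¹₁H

Ta-156

Conserve mass number: A = 155 + 1, so A = 156.
Conserve atomic number: Z = 72 + 1, so Z = 73.
Z = 73 is tantalum, so the species is ¹⁵⁶₇₃Ta.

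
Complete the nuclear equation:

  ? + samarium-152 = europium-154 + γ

deuteron

Conserve mass number: A + 152 = 154 + 0, so A = 2.
Conserve atomic number: Z + 62 = 63 + 0, so Z = 1.
A = 2 and Z = 1 is hydrogen-2 — a deuteron.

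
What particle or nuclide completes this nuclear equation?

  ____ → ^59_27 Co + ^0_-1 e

Fe-59

Conserve mass number: A = 59 + 0, so A = 59.
Conserve atomic number: Z = 27 − 1, so Z = 26.
Z = 26 is iron, so the species is ^59_26 Fe.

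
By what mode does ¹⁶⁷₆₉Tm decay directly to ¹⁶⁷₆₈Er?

ΔA = 167 − 167 = 0; ΔZ = 68 − 69 = -1.
A is unchanged and Z drops by 1 — a proton has become a neutron (β⁺ emission or electron capture).

beta-plus decay or electron capture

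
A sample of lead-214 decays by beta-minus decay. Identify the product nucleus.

Bi-214

Beta-minus decay: mass number changes by +0, atomic number by +1.
A: 214 = 214; Z: 82 + 1 = 83.
Z = 83 is bismuth, so the daughter is bismuth-214.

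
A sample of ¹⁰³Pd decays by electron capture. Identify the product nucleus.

Rh-103

Electron capture: mass number changes by +0, atomic number by -1.
A: 103 = 103; Z: 46 − 1 = 45.
Z = 45 is rhodium, so the daughter is ¹⁰³Rh.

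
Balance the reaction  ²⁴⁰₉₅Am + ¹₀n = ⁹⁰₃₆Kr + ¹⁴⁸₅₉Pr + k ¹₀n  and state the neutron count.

3

Conserve mass number: 241 = 90 + 148 + k, so k = 241 − 238 = 3.
Check atomic number: 95 = 36 + 59 + 0 = 95. ✓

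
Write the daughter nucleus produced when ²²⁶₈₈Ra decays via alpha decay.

Rn-222

Alpha decay: mass number changes by -4, atomic number by -2.
A: 226 − 4 = 222; Z: 88 − 2 = 86.
Z = 86 is radon, so the daughter is ²²²₈₆Rn.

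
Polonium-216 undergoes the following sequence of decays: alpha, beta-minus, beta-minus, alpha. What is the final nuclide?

Start: (A, Z) = (216, 84).
After α: (212, 82).
After β⁻: (212, 83).
After β⁻: (212, 84).
After α: (208, 82).
Z = 82 is lead.

Pb-208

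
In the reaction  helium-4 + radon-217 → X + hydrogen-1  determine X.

Conserve mass number: 4 + 217 = A + 1, so A = 220.
Conserve atomic number: 2 + 86 = Z + 1, so Z = 87.
Z = 87 is francium, so the species is francium-220.

Fr-220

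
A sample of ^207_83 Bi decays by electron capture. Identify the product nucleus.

Pb-207

Electron capture: mass number changes by +0, atomic number by -1.
A: 207 = 207; Z: 83 − 1 = 82.
Z = 82 is lead, so the daughter is ^207_82 Pb.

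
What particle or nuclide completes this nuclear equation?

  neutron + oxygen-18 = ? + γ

O-19

Conserve mass number: 1 + 18 = A + 0, so A = 19.
Conserve atomic number: 0 + 8 = Z + 0, so Z = 8.
Z = 8 is oxygen, so the species is oxygen-19.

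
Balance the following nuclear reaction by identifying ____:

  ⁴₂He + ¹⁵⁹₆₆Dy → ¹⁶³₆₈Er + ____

gamma ray

Conserve mass number: 4 + 159 = 163 + A, so A = 0.
Conserve atomic number: 2 + 66 = 68 + Z, so Z = 0.
A = 0 and Z = 0 is ⁰₀γ — a gamma ray.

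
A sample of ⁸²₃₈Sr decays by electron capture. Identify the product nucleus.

Electron capture: mass number changes by +0, atomic number by -1.
A: 82 = 82; Z: 38 − 1 = 37.
Z = 37 is rubidium, so the daughter is ⁸²₃₇Rb.

Rb-82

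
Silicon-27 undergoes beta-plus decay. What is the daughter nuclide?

Al-27

Beta-plus decay: mass number changes by +0, atomic number by -1.
A: 27 = 27; Z: 14 − 1 = 13.
Z = 13 is aluminium, so the daughter is aluminium-27.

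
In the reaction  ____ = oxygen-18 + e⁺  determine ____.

F-18

Conserve mass number: A = 18 + 0, so A = 18.
Conserve atomic number: Z = 8 + 1, so Z = 9.
Z = 9 is fluorine, so the species is fluorine-18.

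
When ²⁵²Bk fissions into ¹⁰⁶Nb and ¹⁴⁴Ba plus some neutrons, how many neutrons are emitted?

2

Conserve mass number: 252 = 106 + 144 + k, so k = 252 − 250 = 2.
Check atomic number: 97 = 41 + 56 + 0 = 97. ✓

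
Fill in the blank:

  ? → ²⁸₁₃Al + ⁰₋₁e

Conserve mass number: A = 28 + 0, so A = 28.
Conserve atomic number: Z = 13 − 1, so Z = 12.
Z = 12 is magnesium, so the species is ²⁸₁₂Mg.

Mg-28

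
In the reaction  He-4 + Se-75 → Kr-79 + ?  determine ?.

gamma ray

Conserve mass number: 4 + 75 = 79 + A, so A = 0.
Conserve atomic number: 2 + 34 = 36 + Z, so Z = 0.
A = 0 and Z = 0 is γ — a gamma ray.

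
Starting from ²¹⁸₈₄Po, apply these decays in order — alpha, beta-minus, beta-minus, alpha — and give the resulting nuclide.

Start: (A, Z) = (218, 84).
After α: (214, 82).
After β⁻: (214, 83).
After β⁻: (214, 84).
After α: (210, 82).
Z = 82 is lead.

Pb-210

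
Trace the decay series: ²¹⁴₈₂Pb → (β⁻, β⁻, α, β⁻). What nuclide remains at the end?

Bi-210

Start: (A, Z) = (214, 82).
After β⁻: (214, 83).
After β⁻: (214, 84).
After α: (210, 82).
After β⁻: (210, 83).
Z = 83 is bismuth.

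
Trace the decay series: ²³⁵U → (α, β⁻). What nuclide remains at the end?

Start: (A, Z) = (235, 92).
After α: (231, 90).
After β⁻: (231, 91).
Z = 91 is protactinium.

Pa-231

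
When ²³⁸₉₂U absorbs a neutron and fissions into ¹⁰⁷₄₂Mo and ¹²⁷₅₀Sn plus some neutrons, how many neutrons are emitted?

5

Conserve mass number: 239 = 107 + 127 + k, so k = 239 − 234 = 5.
Check atomic number: 92 = 42 + 50 + 0 = 92. ✓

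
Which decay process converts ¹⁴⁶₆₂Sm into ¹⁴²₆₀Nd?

alpha decay

ΔA = 142 − 146 = -4; ΔZ = 60 − 62 = -2.
A drops by 4 and Z drops by 2 — the signature of alpha emission.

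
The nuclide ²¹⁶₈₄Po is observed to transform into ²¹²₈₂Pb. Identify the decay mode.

alpha decay

ΔA = 212 − 216 = -4; ΔZ = 82 − 84 = -2.
A drops by 4 and Z drops by 2 — the signature of alpha emission.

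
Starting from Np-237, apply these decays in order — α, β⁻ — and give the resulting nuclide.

Start: (A, Z) = (237, 93).
After α: (233, 91).
After β⁻: (233, 92).
Z = 92 is uranium.

U-233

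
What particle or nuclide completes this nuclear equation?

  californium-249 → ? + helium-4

Cm-245

Conserve mass number: 249 = A + 4, so A = 245.
Conserve atomic number: 98 = Z + 2, so Z = 96.
Z = 96 is curium, so the species is curium-245.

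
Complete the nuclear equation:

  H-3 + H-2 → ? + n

He-4

Conserve mass number: 3 + 2 = A + 1, so A = 4.
Conserve atomic number: 1 + 1 = Z + 0, so Z = 2.
A = 4 and Z = 2 is He-4 — an alpha particle.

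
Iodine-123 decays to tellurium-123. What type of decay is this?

ΔA = 123 − 123 = 0; ΔZ = 52 − 53 = -1.
A is unchanged and Z drops by 1 — a proton has become a neutron (β⁺ emission or electron capture).

beta-plus decay or electron capture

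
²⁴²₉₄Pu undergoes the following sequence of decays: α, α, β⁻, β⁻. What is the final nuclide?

Start: (A, Z) = (242, 94).
After α: (238, 92).
After α: (234, 90).
After β⁻: (234, 91).
After β⁻: (234, 92).
Z = 92 is uranium.

U-234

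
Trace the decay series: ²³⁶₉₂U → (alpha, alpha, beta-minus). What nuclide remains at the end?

Ac-228

Start: (A, Z) = (236, 92).
After α: (232, 90).
After α: (228, 88).
After β⁻: (228, 89).
Z = 89 is actinium.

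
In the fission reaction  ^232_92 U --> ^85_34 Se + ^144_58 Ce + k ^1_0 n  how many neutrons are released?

Conserve mass number: 232 = 85 + 144 + k, so k = 232 − 229 = 3.
Check atomic number: 92 = 34 + 58 + 0 = 92. ✓

3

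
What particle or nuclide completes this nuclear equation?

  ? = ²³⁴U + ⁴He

Conserve mass number: A = 234 + 4, so A = 238.
Conserve atomic number: Z = 92 + 2, so Z = 94.
Z = 94 is plutonium, so the species is ²³⁸Pu.

Pu-238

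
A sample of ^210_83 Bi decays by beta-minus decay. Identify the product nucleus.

Beta-minus decay: mass number changes by +0, atomic number by +1.
A: 210 = 210; Z: 83 + 1 = 84.
Z = 84 is polonium, so the daughter is ^210_84 Po.

Po-210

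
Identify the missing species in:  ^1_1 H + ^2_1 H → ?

Conserve mass number: 1 + 2 = A, so A = 3.
Conserve atomic number: 1 + 1 = Z, so Z = 2.
Z = 2 is helium, so the species is ^3_2 He.

He-3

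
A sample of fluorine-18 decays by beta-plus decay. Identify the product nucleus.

O-18

Beta-plus decay: mass number changes by +0, atomic number by -1.
A: 18 = 18; Z: 9 − 1 = 8.
Z = 8 is oxygen, so the daughter is oxygen-18.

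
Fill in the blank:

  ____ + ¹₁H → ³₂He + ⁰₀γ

Conserve mass number: A + 1 = 3 + 0, so A = 2.
Conserve atomic number: Z + 1 = 2 + 0, so Z = 1.
A = 2 and Z = 1 is ²₁H — a deuteron.

deuteron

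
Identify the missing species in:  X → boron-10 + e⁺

Conserve mass number: A = 10 + 0, so A = 10.
Conserve atomic number: Z = 5 + 1, so Z = 6.
Z = 6 is carbon, so the species is carbon-10.

C-10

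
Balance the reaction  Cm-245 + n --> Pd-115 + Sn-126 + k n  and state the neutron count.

5

Conserve mass number: 246 = 115 + 126 + k, so k = 246 − 241 = 5.
Check atomic number: 96 = 46 + 50 + 0 = 96. ✓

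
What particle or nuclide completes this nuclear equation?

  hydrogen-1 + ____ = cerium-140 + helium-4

Pr-143

Conserve mass number: 1 + A = 140 + 4, so A = 143.
Conserve atomic number: 1 + Z = 58 + 2, so Z = 59.
Z = 59 is praseodymium, so the species is praseodymium-143.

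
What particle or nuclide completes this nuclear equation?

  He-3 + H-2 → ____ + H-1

He-4

Conserve mass number: 3 + 2 = A + 1, so A = 4.
Conserve atomic number: 2 + 1 = Z + 1, so Z = 2.
A = 4 and Z = 2 is He-4 — an alpha particle.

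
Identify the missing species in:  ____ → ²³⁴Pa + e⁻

Th-234

Conserve mass number: A = 234 + 0, so A = 234.
Conserve atomic number: Z = 91 − 1, so Z = 90.
Z = 90 is thorium, so the species is ²³⁴Th.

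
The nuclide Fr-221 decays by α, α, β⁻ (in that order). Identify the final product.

Start: (A, Z) = (221, 87).
After α: (217, 85).
After α: (213, 83).
After β⁻: (213, 84).
Z = 84 is polonium.

Po-213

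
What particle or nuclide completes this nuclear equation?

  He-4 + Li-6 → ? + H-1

Conserve mass number: 4 + 6 = A + 1, so A = 9.
Conserve atomic number: 2 + 3 = Z + 1, so Z = 4.
Z = 4 is beryllium, so the species is Be-9.

Be-9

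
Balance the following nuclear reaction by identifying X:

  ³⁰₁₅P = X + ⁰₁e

Si-30

Conserve mass number: 30 = A + 0, so A = 30.
Conserve atomic number: 15 = Z + 1, so Z = 14.
Z = 14 is silicon, so the species is ³⁰₁₄Si.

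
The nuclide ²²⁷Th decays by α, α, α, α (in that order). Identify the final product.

Pb-211

Start: (A, Z) = (227, 90).
After α: (223, 88).
After α: (219, 86).
After α: (215, 84).
After α: (211, 82).
Z = 82 is lead.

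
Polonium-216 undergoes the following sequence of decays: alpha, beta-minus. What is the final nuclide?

Bi-212

Start: (A, Z) = (216, 84).
After α: (212, 82).
After β⁻: (212, 83).
Z = 83 is bismuth.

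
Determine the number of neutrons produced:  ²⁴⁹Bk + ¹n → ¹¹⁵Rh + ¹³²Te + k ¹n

3

Conserve mass number: 250 = 115 + 132 + k, so k = 250 − 247 = 3.
Check atomic number: 97 = 45 + 52 + 0 = 97. ✓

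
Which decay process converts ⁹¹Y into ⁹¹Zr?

beta-minus decay

ΔA = 91 − 91 = 0; ΔZ = 40 − 39 = +1.
A is unchanged and Z rises by 1 — a neutron has become a proton (β⁻ decay).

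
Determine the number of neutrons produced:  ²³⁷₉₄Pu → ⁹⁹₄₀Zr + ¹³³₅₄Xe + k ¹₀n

Conserve mass number: 237 = 99 + 133 + k, so k = 237 − 232 = 5.
Check atomic number: 94 = 40 + 54 + 0 = 94. ✓

5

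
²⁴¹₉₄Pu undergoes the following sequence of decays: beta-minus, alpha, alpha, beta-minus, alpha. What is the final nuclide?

Start: (A, Z) = (241, 94).
After β⁻: (241, 95).
After α: (237, 93).
After α: (233, 91).
After β⁻: (233, 92).
After α: (229, 90).
Z = 90 is thorium.

Th-229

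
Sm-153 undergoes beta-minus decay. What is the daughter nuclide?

Beta-minus decay: mass number changes by +0, atomic number by +1.
A: 153 = 153; Z: 62 + 1 = 63.
Z = 63 is europium, so the daughter is Eu-153.

Eu-153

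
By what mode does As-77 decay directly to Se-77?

beta-minus decay

ΔA = 77 − 77 = 0; ΔZ = 34 − 33 = +1.
A is unchanged and Z rises by 1 — a neutron has become a proton (β⁻ decay).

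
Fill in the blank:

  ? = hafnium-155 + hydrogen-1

Ta-156

Conserve mass number: A = 155 + 1, so A = 156.
Conserve atomic number: Z = 72 + 1, so Z = 73.
Z = 73 is tantalum, so the species is tantalum-156.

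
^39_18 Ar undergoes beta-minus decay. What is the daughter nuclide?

Beta-minus decay: mass number changes by +0, atomic number by +1.
A: 39 = 39; Z: 18 + 1 = 19.
Z = 19 is potassium, so the daughter is ^39_19 K.

K-39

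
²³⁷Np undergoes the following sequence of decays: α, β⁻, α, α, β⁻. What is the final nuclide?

Ac-225

Start: (A, Z) = (237, 93).
After α: (233, 91).
After β⁻: (233, 92).
After α: (229, 90).
After α: (225, 88).
After β⁻: (225, 89).
Z = 89 is actinium.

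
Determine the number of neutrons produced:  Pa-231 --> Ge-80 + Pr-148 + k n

Conserve mass number: 231 = 80 + 148 + k, so k = 231 − 228 = 3.
Check atomic number: 91 = 32 + 59 + 0 = 91. ✓

3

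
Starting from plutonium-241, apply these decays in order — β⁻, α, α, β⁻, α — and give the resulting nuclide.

Th-229

Start: (A, Z) = (241, 94).
After β⁻: (241, 95).
After α: (237, 93).
After α: (233, 91).
After β⁻: (233, 92).
After α: (229, 90).
Z = 90 is thorium.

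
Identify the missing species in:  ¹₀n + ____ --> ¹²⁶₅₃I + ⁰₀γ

Conserve mass number: 1 + A = 126 + 0, so A = 125.
Conserve atomic number: 0 + Z = 53 + 0, so Z = 53.
Z = 53 is iodine, so the species is ¹²⁵₅₃I.

I-125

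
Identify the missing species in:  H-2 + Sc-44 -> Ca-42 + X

alpha particle

Conserve mass number: 2 + 44 = 42 + A, so A = 4.
Conserve atomic number: 1 + 21 = 20 + Z, so Z = 2.
A = 4 and Z = 2 is He-4 — an alpha particle.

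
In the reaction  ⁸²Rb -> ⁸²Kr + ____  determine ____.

positron

Conserve mass number: 82 = 82 + A, so A = 0.
Conserve atomic number: 37 = 36 + Z, so Z = 1.
A = 0 and Z = 1 is e⁺ — a positron.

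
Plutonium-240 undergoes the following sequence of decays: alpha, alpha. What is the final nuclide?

Th-232

Start: (A, Z) = (240, 94).
After α: (236, 92).
After α: (232, 90).
Z = 90 is thorium.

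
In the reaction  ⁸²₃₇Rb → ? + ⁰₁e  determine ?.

Kr-82

Conserve mass number: 82 = A + 0, so A = 82.
Conserve atomic number: 37 = Z + 1, so Z = 36.
Z = 36 is krypton, so the species is ⁸²₃₆Kr.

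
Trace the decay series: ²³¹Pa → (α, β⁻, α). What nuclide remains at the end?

Start: (A, Z) = (231, 91).
After α: (227, 89).
After β⁻: (227, 90).
After α: (223, 88).
Z = 88 is radium.

Ra-223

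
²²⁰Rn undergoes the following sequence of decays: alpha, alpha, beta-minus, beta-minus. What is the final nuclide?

Start: (A, Z) = (220, 86).
After α: (216, 84).
After α: (212, 82).
After β⁻: (212, 83).
After β⁻: (212, 84).
Z = 84 is polonium.

Po-212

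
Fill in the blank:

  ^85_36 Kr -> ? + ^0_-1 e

Rb-85

Conserve mass number: 85 = A + 0, so A = 85.
Conserve atomic number: 36 = Z − 1, so Z = 37.
Z = 37 is rubidium, so the species is ^85_37 Rb.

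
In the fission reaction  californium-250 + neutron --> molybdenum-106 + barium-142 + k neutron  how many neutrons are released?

3

Conserve mass number: 251 = 106 + 142 + k, so k = 251 − 248 = 3.
Check atomic number: 98 = 42 + 56 + 0 = 98. ✓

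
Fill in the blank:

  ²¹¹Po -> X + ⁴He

Conserve mass number: 211 = A + 4, so A = 207.
Conserve atomic number: 84 = Z + 2, so Z = 82.
Z = 82 is lead, so the species is ²⁰⁷Pb.

Pb-207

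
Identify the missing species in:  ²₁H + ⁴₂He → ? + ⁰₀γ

Conserve mass number: 2 + 4 = A + 0, so A = 6.
Conserve atomic number: 1 + 2 = Z + 0, so Z = 3.
Z = 3 is lithium, so the species is ⁶₃Li.

Li-6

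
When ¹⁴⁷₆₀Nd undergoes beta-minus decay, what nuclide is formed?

Pm-147

Beta-minus decay: mass number changes by +0, atomic number by +1.
A: 147 = 147; Z: 60 + 1 = 61.
Z = 61 is promethium, so the daughter is ¹⁴⁷₆₁Pm.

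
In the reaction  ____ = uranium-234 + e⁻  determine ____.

Conserve mass number: A = 234 + 0, so A = 234.
Conserve atomic number: Z = 92 − 1, so Z = 91.
Z = 91 is protactinium, so the species is protactinium-234.

Pa-234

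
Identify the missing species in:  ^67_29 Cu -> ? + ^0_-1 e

Conserve mass number: 67 = A + 0, so A = 67.
Conserve atomic number: 29 = Z − 1, so Z = 30.
Z = 30 is zinc, so the species is ^67_30 Zn.

Zn-67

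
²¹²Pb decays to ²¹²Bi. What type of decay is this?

ΔA = 212 − 212 = 0; ΔZ = 83 − 82 = +1.
A is unchanged and Z rises by 1 — a neutron has become a proton (β⁻ decay).

beta-minus decay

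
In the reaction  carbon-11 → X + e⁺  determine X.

B-11

Conserve mass number: 11 = A + 0, so A = 11.
Conserve atomic number: 6 = Z + 1, so Z = 5.
Z = 5 is boron, so the species is boron-11.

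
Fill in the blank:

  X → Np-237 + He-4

Am-241

Conserve mass number: A = 237 + 4, so A = 241.
Conserve atomic number: Z = 93 + 2, so Z = 95.
Z = 95 is americium, so the species is Am-241.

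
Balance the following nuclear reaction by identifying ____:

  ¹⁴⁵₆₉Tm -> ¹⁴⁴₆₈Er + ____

proton

Conserve mass number: 145 = 144 + A, so A = 1.
Conserve atomic number: 69 = 68 + Z, so Z = 1.
A = 1 and Z = 1 is ¹₁H — a proton.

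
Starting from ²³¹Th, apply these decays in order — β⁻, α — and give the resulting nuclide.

Ac-227

Start: (A, Z) = (231, 90).
After β⁻: (231, 91).
After α: (227, 89).
Z = 89 is actinium.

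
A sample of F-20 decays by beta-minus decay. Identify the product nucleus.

Beta-minus decay: mass number changes by +0, atomic number by +1.
A: 20 = 20; Z: 9 + 1 = 10.
Z = 10 is neon, so the daughter is Ne-20.

Ne-20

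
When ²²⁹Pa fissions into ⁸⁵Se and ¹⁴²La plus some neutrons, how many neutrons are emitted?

2

Conserve mass number: 229 = 85 + 142 + k, so k = 229 − 227 = 2.
Check atomic number: 91 = 34 + 57 + 0 = 91. ✓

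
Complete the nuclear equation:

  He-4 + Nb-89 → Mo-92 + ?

Conserve mass number: 4 + 89 = 92 + A, so A = 1.
Conserve atomic number: 2 + 41 = 42 + Z, so Z = 1.
A = 1 and Z = 1 is H-1 — a proton.

proton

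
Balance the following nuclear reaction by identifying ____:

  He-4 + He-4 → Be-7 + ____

neutron

Conserve mass number: 4 + 4 = 7 + A, so A = 1.
Conserve atomic number: 2 + 2 = 4 + Z, so Z = 0.
A = 1 and Z = 0 is n — a neutron.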